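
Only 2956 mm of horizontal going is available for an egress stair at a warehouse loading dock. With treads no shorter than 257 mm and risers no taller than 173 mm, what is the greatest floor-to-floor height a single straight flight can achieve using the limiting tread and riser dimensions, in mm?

2076 mm

Treads that fit: ⌊2956 / 257⌋ = 11.
Risers = treads + 1 = 12.
Maximum height = 12 × 173 = 2076 mm.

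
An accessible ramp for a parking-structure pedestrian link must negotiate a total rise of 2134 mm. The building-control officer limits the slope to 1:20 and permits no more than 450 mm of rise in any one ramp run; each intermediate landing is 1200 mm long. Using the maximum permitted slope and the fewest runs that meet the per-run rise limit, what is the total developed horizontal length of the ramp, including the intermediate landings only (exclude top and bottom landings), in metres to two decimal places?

47.48 m

2134 / 450 = 4.74, so 5 ramp runs are needed. That means 4 intermediate landings.
Ramp run (horizontal) at 1:20: 2134 × 20 = 42680 mm.
4 intermediate landings contribute 4 × 1200 = 4800 mm.
Total developed length = 42680 + 4800 = 47480 mm.
= 47.48 m.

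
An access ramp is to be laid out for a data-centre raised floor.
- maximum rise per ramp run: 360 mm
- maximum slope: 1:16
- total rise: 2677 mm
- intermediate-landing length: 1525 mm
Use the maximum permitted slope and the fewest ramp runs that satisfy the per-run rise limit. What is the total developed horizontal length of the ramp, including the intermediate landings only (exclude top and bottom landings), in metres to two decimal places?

53.51 m

⌈2677/360⌉ = 8 ramp runs. That means 7 intermediate landings.
Horizontal run for 2677 mm of rise at 1:16 is 2677 × 16 = 42832 mm.
Intermediate landings: 7 × 1525 = 10675 mm.
Total developed length = 42832 + 10675 = 53507 mm.
= 53.51 m.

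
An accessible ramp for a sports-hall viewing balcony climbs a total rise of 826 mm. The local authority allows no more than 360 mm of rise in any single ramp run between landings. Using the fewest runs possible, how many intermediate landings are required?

At most 360 each: 826/360 = 2.29, giving 3 ramp runs.
3 runs are separated by 2 intermediate landings.

2 intermediate landings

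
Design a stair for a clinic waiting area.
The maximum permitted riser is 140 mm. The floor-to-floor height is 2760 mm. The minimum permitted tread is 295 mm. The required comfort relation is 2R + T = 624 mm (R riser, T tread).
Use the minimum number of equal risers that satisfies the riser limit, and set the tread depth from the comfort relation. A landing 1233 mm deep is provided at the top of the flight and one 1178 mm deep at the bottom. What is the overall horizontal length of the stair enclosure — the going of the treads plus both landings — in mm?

⌈2760/140⌉ = 20 risers.
Each riser is 2760/20 = 138 mm (≤ 140 mm).
T = 624 − 2·138 = 348 mm, which satisfies the 295 mm minimum.
20 risers give 19 treads; going = 19 × 348 = 6612 mm.
Add landings: 6612 + 1233 + 1178 = 9023 mm.

9023 mm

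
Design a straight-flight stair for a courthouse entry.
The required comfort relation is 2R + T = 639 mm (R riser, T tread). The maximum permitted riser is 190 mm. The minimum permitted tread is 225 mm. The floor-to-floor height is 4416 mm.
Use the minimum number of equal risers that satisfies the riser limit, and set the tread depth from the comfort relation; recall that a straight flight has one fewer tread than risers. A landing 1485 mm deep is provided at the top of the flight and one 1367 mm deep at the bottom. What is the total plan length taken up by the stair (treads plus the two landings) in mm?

9085 mm

4416 / 190 = 23.24, so 24 risers are needed.
Each riser is 4416/24 = 184 mm (≤ 190 mm).
T = 639 − 2·184 = 271 mm, which satisfies the 225 mm minimum.
Going = (24 − 1) × 271 = 6233 mm.
Add landings: 6233 + 1485 + 1367 = 9085 mm.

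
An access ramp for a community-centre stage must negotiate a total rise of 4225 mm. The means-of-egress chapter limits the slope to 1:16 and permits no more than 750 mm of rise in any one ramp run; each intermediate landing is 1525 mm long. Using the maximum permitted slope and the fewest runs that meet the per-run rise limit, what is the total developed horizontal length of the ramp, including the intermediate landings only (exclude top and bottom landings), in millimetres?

4225 / 750 = 5.633 → round up to 6 ramp runs. That means 5 intermediate landings.
Ramp run (horizontal) at 1:16: 4225 × 16 = 67600 mm.
5 intermediate landings contribute 5 × 1525 = 7625 mm.
Total developed length = 67600 + 7625 = 75225 mm.

75225 mm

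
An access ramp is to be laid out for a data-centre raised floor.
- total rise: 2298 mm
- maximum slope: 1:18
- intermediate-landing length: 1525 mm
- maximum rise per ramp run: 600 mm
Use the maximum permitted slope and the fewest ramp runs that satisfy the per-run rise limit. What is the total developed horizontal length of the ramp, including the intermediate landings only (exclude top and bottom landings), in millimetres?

45939 mm

At most 600 each: 2298/600 = 3.83, giving 4 ramp runs. That means 3 intermediate landings.
Horizontal run for 2298 mm of rise at 1:18 is 2298 × 18 = 41364 mm.
3 intermediate landings contribute 3 × 1525 = 4575 mm.
Developed length = 41364 + 4575 = 45939 mm.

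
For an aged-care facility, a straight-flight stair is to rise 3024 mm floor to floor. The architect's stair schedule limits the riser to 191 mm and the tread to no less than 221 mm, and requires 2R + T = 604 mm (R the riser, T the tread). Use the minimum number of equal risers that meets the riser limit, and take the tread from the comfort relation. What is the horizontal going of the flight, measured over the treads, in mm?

⌈3024/191⌉ = 16 risers.
Each riser is 3024/16 = 189 mm (≤ 191 mm).
From 2R + T = 604: T = 604 − 378 = 226 mm.
Going = (16 − 1) × 226 = 3390 mm.

3390 mm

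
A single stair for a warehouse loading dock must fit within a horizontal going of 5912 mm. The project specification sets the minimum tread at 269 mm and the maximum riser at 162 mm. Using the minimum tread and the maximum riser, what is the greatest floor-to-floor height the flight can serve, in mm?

3564 mm

Treads that fit: ⌊5912 / 269⌋ = 21.
Risers = treads + 1 = 22.
Maximum height = 22 × 162 = 3564 mm.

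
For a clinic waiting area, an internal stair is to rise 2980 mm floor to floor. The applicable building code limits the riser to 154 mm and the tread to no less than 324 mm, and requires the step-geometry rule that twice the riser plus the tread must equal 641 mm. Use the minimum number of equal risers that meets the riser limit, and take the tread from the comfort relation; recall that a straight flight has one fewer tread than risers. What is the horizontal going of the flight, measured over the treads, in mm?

6517 mm

2980 / 154 = 19.351 → round up to 20 risers.
Each riser is 2980/20 = 149 mm (≤ 154 mm).
Tread T = 641 − 2 × 149 = 343 mm (≥ 324 mm).
Going = (20 − 1) × 343 = 6517 mm.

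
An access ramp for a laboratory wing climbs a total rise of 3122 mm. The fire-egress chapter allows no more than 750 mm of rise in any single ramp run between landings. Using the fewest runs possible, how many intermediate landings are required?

4 intermediate landings

⌈3122/750⌉ = 5 ramp runs.
5 runs are separated by 4 intermediate landings.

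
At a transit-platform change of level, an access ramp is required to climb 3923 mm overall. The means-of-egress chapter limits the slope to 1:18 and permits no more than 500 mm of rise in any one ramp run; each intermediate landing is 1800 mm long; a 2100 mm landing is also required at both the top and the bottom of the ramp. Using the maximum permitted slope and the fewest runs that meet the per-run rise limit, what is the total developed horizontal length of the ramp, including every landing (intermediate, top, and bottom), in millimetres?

3923 / 500 = 7.85, so 8 ramp runs are needed. That means 7 intermediate landings.
Horizontal run for 3923 mm of rise at 1:18 is 3923 × 18 = 70614 mm.
7 intermediate landings contribute 7 × 1800 = 12600 mm.
Top and bottom landings: 2 × 2100 = 4200 mm.
Total = 70614 + 12600 + 4200 = 87414 mm.

87414 mm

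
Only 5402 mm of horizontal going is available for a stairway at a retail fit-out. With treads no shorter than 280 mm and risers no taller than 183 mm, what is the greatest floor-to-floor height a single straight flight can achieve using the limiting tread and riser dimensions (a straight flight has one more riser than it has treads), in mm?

Treads that fit: ⌊5402 / 280⌋ = 19.
Risers = treads + 1 = 20.
Maximum height = 20 × 183 = 3660 mm.

3660 mm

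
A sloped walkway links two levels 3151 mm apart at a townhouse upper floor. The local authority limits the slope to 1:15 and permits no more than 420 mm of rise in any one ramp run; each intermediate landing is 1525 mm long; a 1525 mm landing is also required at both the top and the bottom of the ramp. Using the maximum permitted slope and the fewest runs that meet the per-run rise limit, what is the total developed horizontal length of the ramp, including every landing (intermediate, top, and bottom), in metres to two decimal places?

3151 / 420 = 7.50, so 8 ramp runs are needed. That means 7 intermediate landings.
Ramp run (horizontal) at 1:15: 3151 × 15 = 47265 mm.
7 intermediate landings contribute 7 × 1525 = 10675 mm.
Top and bottom landings: 2 × 1525 = 3050 mm.
Total = 47265 + 10675 + 3050 = 60990 mm.
= 60.99 m.

60.99 m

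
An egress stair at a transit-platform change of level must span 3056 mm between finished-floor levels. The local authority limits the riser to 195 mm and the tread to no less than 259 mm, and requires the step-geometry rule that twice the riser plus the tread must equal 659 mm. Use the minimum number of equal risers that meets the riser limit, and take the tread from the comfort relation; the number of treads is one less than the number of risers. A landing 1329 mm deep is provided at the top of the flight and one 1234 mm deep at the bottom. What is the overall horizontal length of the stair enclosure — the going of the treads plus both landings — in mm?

3056 / 195 = 15.67, so 16 risers are needed.
Each riser is 3056/16 = 191 mm (≤ 195 mm).
T = 659 − 2·191 = 277 mm, which satisfies the 259 mm minimum.
Treads = 16 − 1 = 15; going = 15 × 277 = 4155 mm.
Add landings: 4155 + 1329 + 1234 = 6718 mm.

6718 mm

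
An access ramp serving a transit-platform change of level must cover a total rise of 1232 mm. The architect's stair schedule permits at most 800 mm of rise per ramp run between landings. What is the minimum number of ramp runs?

1232 / 800 = 1.54, so 2 ramp runs are needed.

2 runs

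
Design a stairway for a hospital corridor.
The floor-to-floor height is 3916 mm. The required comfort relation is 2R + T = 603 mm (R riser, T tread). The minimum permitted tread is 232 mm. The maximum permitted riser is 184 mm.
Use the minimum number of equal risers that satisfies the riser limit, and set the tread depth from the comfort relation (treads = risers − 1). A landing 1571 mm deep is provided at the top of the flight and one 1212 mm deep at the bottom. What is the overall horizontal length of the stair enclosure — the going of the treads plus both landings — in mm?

3916 / 184 = 21.283 → round up to 22 risers.
Riser R = 3916 / 22 = 178 mm, within the 184 mm limit.
From 2R + T = 603: T = 603 − 356 = 247 mm.
Going = (22 − 1) × 247 = 5187 mm.
Add landings: 5187 + 1571 + 1212 = 7970 mm.

7970 mm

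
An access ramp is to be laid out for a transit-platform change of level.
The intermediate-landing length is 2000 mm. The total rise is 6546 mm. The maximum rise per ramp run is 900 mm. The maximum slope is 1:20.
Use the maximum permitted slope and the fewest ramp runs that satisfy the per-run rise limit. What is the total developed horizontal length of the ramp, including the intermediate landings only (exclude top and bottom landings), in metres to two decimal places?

144.92 m

6546 / 900 = 7.273 → round up to 8 ramp runs. That means 7 intermediate landings.
Ramp run (horizontal) at 1:20: 6546 × 20 = 130920 mm.
7 intermediate landings contribute 7 × 2000 = 14000 mm.
Total developed length = 130920 + 14000 = 144920 mm.
= 144.92 m.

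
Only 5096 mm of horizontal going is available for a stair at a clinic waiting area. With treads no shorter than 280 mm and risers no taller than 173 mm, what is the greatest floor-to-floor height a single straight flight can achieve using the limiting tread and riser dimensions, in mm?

5096 / 280 = 18.20, so 18 treads fit.
Risers = treads + 1 = 19.
Maximum height = 19 × 173 = 3287 mm.

3287 mm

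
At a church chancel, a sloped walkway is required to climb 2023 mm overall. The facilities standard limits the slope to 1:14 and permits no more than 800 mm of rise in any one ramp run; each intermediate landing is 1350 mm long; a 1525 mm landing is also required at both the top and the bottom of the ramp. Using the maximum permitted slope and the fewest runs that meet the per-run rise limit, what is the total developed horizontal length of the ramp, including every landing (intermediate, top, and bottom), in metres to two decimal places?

34.07 m

2023 / 800 = 2.529 → round up to 3 ramp runs. That means 2 intermediate landings.
Horizontal run for 2023 mm of rise at 1:14 is 2023 × 14 = 28322 mm.
Intermediate landings: 2 × 1350 = 2700 mm.
Top and bottom landings: 2 × 1525 = 3050 mm.
Total = 28322 + 2700 + 3050 = 34072 mm.
= 34.07 m.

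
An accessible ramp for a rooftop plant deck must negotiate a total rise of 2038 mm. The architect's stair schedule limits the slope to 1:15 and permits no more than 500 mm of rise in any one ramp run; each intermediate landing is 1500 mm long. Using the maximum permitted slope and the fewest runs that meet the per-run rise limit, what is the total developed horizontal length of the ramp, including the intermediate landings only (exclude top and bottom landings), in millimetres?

36570 mm

2038 / 500 = 4.08, so 5 ramp runs are needed. That means 4 intermediate landings.
Horizontal run for 2038 mm of rise at 1:15 is 2038 × 15 = 30570 mm.
Intermediate landings: 4 × 1500 = 6000 mm.
Developed length = 30570 + 6000 = 36570 mm.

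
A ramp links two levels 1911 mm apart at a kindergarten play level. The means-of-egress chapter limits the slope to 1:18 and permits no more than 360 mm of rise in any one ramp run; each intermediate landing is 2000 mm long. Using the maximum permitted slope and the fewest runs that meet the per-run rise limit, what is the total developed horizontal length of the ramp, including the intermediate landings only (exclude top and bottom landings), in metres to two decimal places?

At most 360 each: 1911/360 = 5.31, giving 6 ramp runs. That means 5 intermediate landings.
Ramp run (horizontal) at 1:18: 1911 × 18 = 34398 mm.
5 intermediate landings contribute 5 × 2000 = 10000 mm.
Developed length = 34398 + 10000 = 44398 mm.
= 44.40 m.

44.40 m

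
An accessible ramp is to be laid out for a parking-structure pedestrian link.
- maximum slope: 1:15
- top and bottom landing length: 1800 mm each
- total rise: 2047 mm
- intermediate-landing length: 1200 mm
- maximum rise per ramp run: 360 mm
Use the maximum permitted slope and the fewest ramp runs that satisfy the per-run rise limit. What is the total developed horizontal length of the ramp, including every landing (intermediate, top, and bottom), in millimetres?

At most 360 each: 2047/360 = 5.69, giving 6 ramp runs. That means 5 intermediate landings.
Horizontal run for 2047 mm of rise at 1:15 is 2047 × 15 = 30705 mm.
5 intermediate landings contribute 5 × 1200 = 6000 mm.
Top and bottom landings: 2 × 1800 = 3600 mm.
Total = 30705 + 6000 + 3600 = 40305 mm.

40305 mm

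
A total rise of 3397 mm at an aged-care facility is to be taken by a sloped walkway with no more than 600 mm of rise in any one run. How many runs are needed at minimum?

6 runs

At most 600 each: 3397/600 = 5.66, giving 6 ramp runs.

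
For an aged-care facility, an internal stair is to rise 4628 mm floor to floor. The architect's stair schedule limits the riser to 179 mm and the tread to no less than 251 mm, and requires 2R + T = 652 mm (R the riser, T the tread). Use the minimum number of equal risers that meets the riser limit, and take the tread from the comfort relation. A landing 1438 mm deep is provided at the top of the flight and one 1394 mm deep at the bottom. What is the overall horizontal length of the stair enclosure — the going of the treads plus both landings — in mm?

10232 mm

At most 179 each: 4628/179 = 25.85, giving 26 risers.
Each riser is 4628/26 = 178 mm (≤ 179 mm).
From 2R + T = 652: T = 652 − 356 = 296 mm.
26 risers give 25 treads; going = 25 × 296 = 7400 mm.
Add landings: 7400 + 1438 + 1394 = 10232 mm.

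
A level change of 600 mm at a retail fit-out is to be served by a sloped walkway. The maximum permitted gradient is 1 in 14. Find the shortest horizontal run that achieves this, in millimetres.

8400 mm

At 1:14 the run is 14 × 600 = 8400 mm.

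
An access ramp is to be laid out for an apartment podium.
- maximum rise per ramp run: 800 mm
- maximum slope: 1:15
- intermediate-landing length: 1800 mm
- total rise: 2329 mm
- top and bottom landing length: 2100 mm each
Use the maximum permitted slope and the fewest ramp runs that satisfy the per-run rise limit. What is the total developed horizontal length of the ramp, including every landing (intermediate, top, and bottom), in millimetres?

42735 mm

2329 / 800 = 2.911 → round up to 3 ramp runs. That means 2 intermediate landings.
Ramp run (horizontal) at 1:15: 2329 × 15 = 34935 mm.
2 intermediate landings contribute 2 × 1800 = 3600 mm.
Top and bottom landings: 2 × 2100 = 4200 mm.
Total = 34935 + 3600 + 4200 = 42735 mm.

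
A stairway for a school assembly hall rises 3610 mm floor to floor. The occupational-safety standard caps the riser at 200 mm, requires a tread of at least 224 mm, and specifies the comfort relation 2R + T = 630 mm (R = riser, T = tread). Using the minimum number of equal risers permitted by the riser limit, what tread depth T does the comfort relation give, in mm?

⌈3610/200⌉ = 19 risers.
R = 3610 ÷ 19 = 190 mm.
Tread T = 630 − 2 × 190 = 250 mm (≥ 224 mm).

250 mm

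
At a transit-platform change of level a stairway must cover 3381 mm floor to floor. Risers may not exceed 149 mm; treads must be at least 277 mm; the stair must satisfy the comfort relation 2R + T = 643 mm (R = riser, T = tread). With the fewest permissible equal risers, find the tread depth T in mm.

At most 149 each: 3381/149 = 22.69, giving 23 risers.
R = 3381 ÷ 23 = 147 mm.
From 2R + T = 643: T = 643 − 294 = 349 mm.

349 mm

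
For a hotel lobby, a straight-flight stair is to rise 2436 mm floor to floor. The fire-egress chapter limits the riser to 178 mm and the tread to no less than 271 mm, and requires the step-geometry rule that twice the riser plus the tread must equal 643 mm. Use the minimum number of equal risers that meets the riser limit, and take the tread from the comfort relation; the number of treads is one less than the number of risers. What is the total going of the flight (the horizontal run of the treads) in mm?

2436 / 178 = 13.69, so 14 risers are needed.
Each riser is 2436/14 = 174 mm (≤ 178 mm).
T = 643 − 2·174 = 295 mm, which satisfies the 271 mm minimum.
Treads = 14 − 1 = 13; going = 13 × 295 = 3835 mm.

3835 mm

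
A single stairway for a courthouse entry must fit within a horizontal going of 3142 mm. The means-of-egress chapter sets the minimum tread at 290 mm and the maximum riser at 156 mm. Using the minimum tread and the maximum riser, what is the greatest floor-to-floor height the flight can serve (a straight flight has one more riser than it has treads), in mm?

1716 mm

Treads that fit: ⌊3142 / 290⌋ = 10.
Risers = treads + 1 = 11.
Maximum height = 11 × 156 = 1716 mm.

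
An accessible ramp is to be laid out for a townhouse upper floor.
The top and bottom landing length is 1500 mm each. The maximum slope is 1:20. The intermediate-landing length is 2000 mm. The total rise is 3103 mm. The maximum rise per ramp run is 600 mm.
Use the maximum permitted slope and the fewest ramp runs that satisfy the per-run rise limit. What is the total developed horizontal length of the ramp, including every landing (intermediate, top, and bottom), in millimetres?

At most 600 each: 3103/600 = 5.17, giving 6 ramp runs. That means 5 intermediate landings.
Ramp run (horizontal) at 1:20: 3103 × 20 = 62060 mm.
5 intermediate landings contribute 5 × 2000 = 10000 mm.
Top and bottom landings: 2 × 1500 = 3000 mm.
Total = 62060 + 10000 + 3000 = 75060 mm.

75060 mm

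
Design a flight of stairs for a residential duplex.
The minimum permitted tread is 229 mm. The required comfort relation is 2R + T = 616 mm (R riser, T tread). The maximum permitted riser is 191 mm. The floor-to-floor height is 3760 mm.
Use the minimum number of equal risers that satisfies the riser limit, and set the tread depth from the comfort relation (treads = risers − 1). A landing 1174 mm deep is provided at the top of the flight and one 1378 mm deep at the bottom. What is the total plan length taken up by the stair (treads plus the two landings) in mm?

7112 mm

3760 / 191 = 19.69, so 20 risers are needed.
R = 3760 ÷ 20 = 188 mm.
T = 616 − 2·188 = 240 mm, which satisfies the 229 mm minimum.
Treads = 20 − 1 = 19; going = 19 × 240 = 4560 mm.
Enclosure = 4560 + 1174 + 1378 = 7112 mm.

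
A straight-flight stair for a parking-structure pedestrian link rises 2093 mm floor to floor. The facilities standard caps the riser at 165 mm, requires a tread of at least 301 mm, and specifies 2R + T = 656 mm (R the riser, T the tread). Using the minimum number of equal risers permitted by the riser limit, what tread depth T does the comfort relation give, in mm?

334 mm

At most 165 each: 2093/165 = 12.68, giving 13 risers.
Each riser is 2093/13 = 161 mm (≤ 165 mm).
Tread T = 656 − 2 × 161 = 334 mm (≥ 301 mm).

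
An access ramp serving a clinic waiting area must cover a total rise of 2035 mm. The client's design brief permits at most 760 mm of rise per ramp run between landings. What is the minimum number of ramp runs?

3 runs

At most 760 each: 2035/760 = 2.68, giving 3 ramp runs.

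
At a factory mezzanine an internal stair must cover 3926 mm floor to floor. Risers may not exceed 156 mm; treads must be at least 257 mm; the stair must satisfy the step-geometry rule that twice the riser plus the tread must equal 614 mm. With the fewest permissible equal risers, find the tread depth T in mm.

3926 / 156 = 25.167 → round up to 26 risers.
R = 3926 ÷ 26 = 151 mm.
T = 614 − 2·151 = 312 mm, which satisfies the 257 mm minimum.

312 mm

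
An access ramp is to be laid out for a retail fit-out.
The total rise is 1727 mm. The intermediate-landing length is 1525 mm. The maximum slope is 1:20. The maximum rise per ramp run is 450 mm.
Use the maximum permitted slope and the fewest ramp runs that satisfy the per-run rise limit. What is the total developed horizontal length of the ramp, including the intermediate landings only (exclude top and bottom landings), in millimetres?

39115 mm

1727 / 450 = 3.84, so 4 ramp runs are needed. That means 3 intermediate landings.
Ramp run (horizontal) at 1:20: 1727 × 20 = 34540 mm.
3 intermediate landings contribute 3 × 1525 = 4575 mm.
Total developed length = 34540 + 4575 = 39115 mm.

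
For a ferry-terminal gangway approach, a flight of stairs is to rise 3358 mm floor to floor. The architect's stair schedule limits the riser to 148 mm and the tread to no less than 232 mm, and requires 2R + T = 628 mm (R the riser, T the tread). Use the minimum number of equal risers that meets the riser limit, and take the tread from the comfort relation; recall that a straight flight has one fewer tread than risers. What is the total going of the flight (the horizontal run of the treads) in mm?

3358 / 148 = 22.689 → round up to 23 risers.
R = 3358 ÷ 23 = 146 mm.
Tread T = 628 − 2 × 146 = 336 mm (≥ 232 mm).
Treads = 23 − 1 = 22; going = 22 × 336 = 7392 mm.

7392 mm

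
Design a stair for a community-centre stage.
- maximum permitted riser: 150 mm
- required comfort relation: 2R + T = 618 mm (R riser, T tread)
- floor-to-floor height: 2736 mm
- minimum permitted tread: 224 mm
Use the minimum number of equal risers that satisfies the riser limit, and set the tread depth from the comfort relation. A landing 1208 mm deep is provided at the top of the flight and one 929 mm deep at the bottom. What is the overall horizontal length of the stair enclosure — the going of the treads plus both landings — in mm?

2736 / 150 = 18.240 → round up to 19 risers.
Riser R = 2736 / 19 = 144 mm, within the 150 mm limit.
From 2R + T = 618: T = 618 − 288 = 330 mm.
Going = (19 − 1) × 330 = 5940 mm.
Add landings: 5940 + 1208 + 929 = 8077 mm.

8077 mm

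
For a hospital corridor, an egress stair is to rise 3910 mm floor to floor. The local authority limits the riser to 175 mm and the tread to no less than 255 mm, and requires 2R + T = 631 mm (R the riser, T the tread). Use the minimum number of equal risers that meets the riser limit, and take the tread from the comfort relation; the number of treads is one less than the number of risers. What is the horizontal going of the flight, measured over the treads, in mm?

6402 mm

3910 / 175 = 22.34, so 23 risers are needed.
Riser R = 3910 / 23 = 170 mm, within the 175 mm limit.
Tread T = 631 − 2 × 170 = 291 mm (≥ 255 mm).
Treads = 23 − 1 = 22; going = 22 × 291 = 6402 mm.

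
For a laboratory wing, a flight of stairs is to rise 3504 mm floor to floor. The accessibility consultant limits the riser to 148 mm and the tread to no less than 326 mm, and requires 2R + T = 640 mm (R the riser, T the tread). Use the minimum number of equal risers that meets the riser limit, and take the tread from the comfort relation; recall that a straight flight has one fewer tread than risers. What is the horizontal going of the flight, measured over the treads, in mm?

3504 / 148 = 23.68, so 24 risers are needed.
Each riser is 3504/24 = 146 mm (≤ 148 mm).
Tread T = 640 − 2 × 146 = 348 mm (≥ 326 mm).
Going = (24 − 1) × 348 = 8004 mm.

8004 mm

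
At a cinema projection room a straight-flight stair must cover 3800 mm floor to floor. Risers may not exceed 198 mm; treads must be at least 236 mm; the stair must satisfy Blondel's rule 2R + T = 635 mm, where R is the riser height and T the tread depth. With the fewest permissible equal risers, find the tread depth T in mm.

3800 / 198 = 19.19, so 20 risers are needed.
R = 3800 ÷ 20 = 190 mm.
T = 635 − 2·190 = 255 mm, which satisfies the 236 mm minimum.

255 mm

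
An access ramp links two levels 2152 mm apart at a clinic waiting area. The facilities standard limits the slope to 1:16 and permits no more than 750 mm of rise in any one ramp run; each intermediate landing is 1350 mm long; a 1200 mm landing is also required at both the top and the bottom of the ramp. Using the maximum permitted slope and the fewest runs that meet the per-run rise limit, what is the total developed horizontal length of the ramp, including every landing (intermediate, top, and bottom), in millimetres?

39532 mm

At most 750 each: 2152/750 = 2.87, giving 3 ramp runs. That means 2 intermediate landings.
Ramp run (horizontal) at 1:16: 2152 × 16 = 34432 mm.
2 intermediate landings contribute 2 × 1350 = 2700 mm.
Top and bottom landings: 2 × 1200 = 2400 mm.
Total = 34432 + 2700 + 2400 = 39532 mm.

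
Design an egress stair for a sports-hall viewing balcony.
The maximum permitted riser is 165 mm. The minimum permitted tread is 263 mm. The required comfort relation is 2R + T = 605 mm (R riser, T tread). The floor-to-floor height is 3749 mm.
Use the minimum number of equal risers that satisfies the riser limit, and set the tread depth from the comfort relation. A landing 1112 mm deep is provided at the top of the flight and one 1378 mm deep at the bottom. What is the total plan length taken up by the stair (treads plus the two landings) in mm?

8628 mm

⌈3749/165⌉ = 23 risers.
R = 3749 ÷ 23 = 163 mm.
T = 605 − 2·163 = 279 mm, which satisfies the 263 mm minimum.
Going = (23 − 1) × 279 = 6138 mm.
Enclosure = 6138 + 1112 + 1378 = 8628 mm.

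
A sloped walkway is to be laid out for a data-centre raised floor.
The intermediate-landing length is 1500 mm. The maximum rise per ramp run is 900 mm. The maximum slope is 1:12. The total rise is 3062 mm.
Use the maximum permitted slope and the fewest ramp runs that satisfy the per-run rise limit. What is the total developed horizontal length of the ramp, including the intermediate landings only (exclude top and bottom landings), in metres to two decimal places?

41.24 m

⌈3062/900⌉ = 4 ramp runs. That means 3 intermediate landings.
Horizontal run for 3062 mm of rise at 1:12 is 3062 × 12 = 36744 mm.
Intermediate landings: 3 × 1500 = 4500 mm.
Developed length = 36744 + 4500 = 41244 mm.
= 41.24 m.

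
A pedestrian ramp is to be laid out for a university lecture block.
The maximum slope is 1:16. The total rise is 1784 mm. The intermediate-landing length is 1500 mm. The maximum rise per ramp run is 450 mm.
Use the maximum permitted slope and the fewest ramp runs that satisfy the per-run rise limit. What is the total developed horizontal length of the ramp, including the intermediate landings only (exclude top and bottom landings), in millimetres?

33044 mm

1784 / 450 = 3.964 → round up to 4 ramp runs. That means 3 intermediate landings.
Horizontal run for 1784 mm of rise at 1:16 is 1784 × 16 = 28544 mm.
Intermediate landings: 3 × 1500 = 4500 mm.
Total developed length = 28544 + 4500 = 33044 mm.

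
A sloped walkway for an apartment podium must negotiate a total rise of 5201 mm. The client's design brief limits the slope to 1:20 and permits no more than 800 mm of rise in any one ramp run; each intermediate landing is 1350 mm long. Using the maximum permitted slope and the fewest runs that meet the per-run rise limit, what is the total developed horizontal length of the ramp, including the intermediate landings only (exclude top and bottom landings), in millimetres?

⌈5201/800⌉ = 7 ramp runs. That means 6 intermediate landings.
Horizontal run for 5201 mm of rise at 1:20 is 5201 × 20 = 104020 mm.
6 intermediate landings contribute 6 × 1350 = 8100 mm.
Developed length = 104020 + 8100 = 112120 mm.

112120 mm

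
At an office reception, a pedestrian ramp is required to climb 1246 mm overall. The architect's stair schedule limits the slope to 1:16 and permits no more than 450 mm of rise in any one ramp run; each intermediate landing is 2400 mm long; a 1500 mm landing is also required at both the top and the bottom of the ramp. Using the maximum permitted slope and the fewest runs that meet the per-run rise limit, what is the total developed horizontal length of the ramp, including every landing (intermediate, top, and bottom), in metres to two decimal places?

⌈1246/450⌉ = 3 ramp runs. That means 2 intermediate landings.
Horizontal run for 1246 mm of rise at 1:16 is 1246 × 16 = 19936 mm.
Intermediate landings: 2 × 2400 = 4800 mm.
Top and bottom landings: 2 × 1500 = 3000 mm.
Total = 19936 + 4800 + 3000 = 27736 mm.
= 27.74 m.

27.74 m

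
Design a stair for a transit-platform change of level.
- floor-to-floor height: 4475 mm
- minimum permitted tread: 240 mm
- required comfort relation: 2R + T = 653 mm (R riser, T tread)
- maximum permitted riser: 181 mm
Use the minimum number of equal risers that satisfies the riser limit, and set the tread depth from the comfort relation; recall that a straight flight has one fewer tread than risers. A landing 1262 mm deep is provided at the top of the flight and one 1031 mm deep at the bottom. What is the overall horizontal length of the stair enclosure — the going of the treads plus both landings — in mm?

At most 181 each: 4475/181 = 24.72, giving 25 risers.
R = 4475 ÷ 25 = 179 mm.
From 2R + T = 653: T = 653 − 358 = 295 mm.
Treads = 25 − 1 = 24; going = 24 × 295 = 7080 mm.
Enclosure = 7080 + 1262 + 1031 = 9373 mm.

9373 mm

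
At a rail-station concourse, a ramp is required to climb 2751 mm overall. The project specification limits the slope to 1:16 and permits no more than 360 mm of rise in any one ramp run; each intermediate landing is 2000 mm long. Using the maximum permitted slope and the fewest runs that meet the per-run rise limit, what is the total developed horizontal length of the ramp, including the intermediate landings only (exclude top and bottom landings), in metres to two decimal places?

58.02 m

2751 / 360 = 7.64, so 8 ramp runs are needed. That means 7 intermediate landings.
Horizontal run for 2751 mm of rise at 1:16 is 2751 × 16 = 44016 mm.
Intermediate landings: 7 × 2000 = 14000 mm.
Total developed length = 44016 + 14000 = 58016 mm.
= 58.02 m.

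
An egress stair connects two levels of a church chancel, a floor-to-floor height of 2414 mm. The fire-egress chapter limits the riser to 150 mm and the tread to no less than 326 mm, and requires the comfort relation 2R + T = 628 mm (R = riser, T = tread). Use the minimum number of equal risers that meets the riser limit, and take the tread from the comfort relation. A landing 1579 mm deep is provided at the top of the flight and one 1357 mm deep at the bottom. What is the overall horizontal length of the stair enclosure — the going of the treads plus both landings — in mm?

8440 mm

2414 / 150 = 16.093 → round up to 17 risers.
Each riser is 2414/17 = 142 mm (≤ 150 mm).
From 2R + T = 628: T = 628 − 284 = 344 mm.
Treads = 17 − 1 = 16; going = 16 × 344 = 5504 mm.
Enclosure = 5504 + 1579 + 1357 = 8440 mm.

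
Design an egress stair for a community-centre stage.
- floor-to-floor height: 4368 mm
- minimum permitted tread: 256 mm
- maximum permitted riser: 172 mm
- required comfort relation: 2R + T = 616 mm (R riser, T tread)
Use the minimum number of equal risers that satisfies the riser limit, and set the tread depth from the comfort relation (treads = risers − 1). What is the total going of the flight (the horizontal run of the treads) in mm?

7000 mm

4368 / 172 = 25.395 → round up to 26 risers.
Each riser is 4368/26 = 168 mm (≤ 172 mm).
Tread T = 616 − 2 × 168 = 280 mm (≥ 256 mm).
Treads = 26 − 1 = 25; going = 25 × 280 = 7000 mm.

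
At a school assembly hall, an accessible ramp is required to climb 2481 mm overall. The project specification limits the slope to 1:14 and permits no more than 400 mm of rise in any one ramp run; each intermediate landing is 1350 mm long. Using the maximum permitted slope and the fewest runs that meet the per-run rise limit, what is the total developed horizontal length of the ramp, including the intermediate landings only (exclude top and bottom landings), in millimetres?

⌈2481/400⌉ = 7 ramp runs. That means 6 intermediate landings.
Ramp run (horizontal) at 1:14: 2481 × 14 = 34734 mm.
6 intermediate landings contribute 6 × 1350 = 8100 mm.
Total developed length = 34734 + 8100 = 42834 mm.

42834 mm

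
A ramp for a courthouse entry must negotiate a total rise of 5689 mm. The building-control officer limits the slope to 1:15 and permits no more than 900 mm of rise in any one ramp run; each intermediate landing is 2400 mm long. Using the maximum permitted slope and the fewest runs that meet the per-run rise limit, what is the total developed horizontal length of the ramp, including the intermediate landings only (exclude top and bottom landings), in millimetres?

99735 mm

5689 / 900 = 6.32, so 7 ramp runs are needed. That means 6 intermediate landings.
Horizontal run for 5689 mm of rise at 1:15 is 5689 × 15 = 85335 mm.
Intermediate landings: 6 × 2400 = 14400 mm.
Total developed length = 85335 + 14400 = 99735 mm.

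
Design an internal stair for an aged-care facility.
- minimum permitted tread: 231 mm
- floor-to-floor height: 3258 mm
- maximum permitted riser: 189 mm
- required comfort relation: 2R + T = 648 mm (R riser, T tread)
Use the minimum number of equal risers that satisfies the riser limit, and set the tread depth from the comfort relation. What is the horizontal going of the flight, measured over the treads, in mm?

4862 mm

⌈3258/189⌉ = 18 risers.
Each riser is 3258/18 = 181 mm (≤ 189 mm).
Tread T = 648 − 2 × 181 = 286 mm (≥ 231 mm).
18 risers give 17 treads; going = 17 × 286 = 4862 mm.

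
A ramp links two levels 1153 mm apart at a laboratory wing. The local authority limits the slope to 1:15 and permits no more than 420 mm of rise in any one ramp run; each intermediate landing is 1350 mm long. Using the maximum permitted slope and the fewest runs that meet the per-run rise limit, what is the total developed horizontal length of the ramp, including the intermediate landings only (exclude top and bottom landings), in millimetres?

19995 mm

1153 / 420 = 2.745 → round up to 3 ramp runs. That means 2 intermediate landings.
Ramp run (horizontal) at 1:15: 1153 × 15 = 17295 mm.
2 intermediate landings contribute 2 × 1350 = 2700 mm.
Developed length = 17295 + 2700 = 19995 mm.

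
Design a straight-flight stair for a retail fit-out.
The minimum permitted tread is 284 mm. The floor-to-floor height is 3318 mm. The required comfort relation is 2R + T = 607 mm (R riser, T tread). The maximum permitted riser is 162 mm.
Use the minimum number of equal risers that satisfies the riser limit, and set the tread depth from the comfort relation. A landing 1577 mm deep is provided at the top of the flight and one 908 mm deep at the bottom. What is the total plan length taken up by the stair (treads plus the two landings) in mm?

At most 162 each: 3318/162 = 20.48, giving 21 risers.
Riser R = 3318 / 21 = 158 mm, within the 162 mm limit.
T = 607 − 2·158 = 291 mm, which satisfies the 284 mm minimum.
Going = (21 − 1) × 291 = 5820 mm.
Add landings: 5820 + 1577 + 908 = 8305 mm.

8305 mm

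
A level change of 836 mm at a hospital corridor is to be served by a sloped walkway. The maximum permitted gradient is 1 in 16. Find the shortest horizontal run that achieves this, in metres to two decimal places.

Run = rise × 16 = 836 × 16 = 13376 mm.
13376 mm = 13.38 m.

13.38 m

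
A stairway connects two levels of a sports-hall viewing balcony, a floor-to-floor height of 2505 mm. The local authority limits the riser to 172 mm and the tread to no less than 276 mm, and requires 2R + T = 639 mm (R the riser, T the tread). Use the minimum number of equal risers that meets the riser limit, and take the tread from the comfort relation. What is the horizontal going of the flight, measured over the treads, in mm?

2505 / 172 = 14.56, so 15 risers are needed.
R = 2505 ÷ 15 = 167 mm.
From 2R + T = 639: T = 639 − 334 = 305 mm.
15 risers give 14 treads; going = 14 × 305 = 4270 mm.

4270 mm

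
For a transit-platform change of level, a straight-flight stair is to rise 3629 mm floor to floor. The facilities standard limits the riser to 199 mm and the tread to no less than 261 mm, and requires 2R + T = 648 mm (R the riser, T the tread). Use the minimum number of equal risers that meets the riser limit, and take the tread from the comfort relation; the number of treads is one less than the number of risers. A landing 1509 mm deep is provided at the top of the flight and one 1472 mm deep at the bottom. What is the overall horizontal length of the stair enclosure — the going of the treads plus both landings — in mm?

3629 / 199 = 18.24, so 19 risers are needed.
Each riser is 3629/19 = 191 mm (≤ 199 mm).
From 2R + T = 648: T = 648 − 382 = 266 mm.
19 risers give 18 treads; going = 18 × 266 = 4788 mm.
Enclosure = 4788 + 1509 + 1472 = 7769 mm.

7769 mm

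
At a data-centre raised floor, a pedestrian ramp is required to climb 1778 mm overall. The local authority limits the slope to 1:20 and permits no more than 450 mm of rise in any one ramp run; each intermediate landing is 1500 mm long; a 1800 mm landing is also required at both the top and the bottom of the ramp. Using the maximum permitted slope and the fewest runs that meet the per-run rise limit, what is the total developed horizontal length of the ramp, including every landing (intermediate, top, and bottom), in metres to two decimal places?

43.66 m

1778 / 450 = 3.951 → round up to 4 ramp runs. That means 3 intermediate landings.
Horizontal run for 1778 mm of rise at 1:20 is 1778 × 20 = 35560 mm.
Intermediate landings: 3 × 1500 = 4500 mm.
Top and bottom landings: 2 × 1800 = 3600 mm.
Total = 35560 + 4500 + 3600 = 43660 mm.
= 43.66 m.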